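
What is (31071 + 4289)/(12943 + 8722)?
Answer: 7072/4333 ≈ 1.6321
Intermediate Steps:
(31071 + 4289)/(12943 + 8722) = 35360/21665 = 35360*(1/21665) = 7072/4333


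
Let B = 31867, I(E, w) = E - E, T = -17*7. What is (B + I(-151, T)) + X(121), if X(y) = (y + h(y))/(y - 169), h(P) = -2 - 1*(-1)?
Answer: 63729/2 ≈ 31865.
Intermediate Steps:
h(P) = -1 (h(P) = -2 + 1 = -1)
T = -119
I(E, w) = 0
X(y) = (-1 + y)/(-169 + y) (X(y) = (y - 1)/(y - 169) = (-1 + y)/(-169 + y))
(B + I(-151, T)) + X(121) = (31867 + 0) + (-1 + 121)/(-169 + 121) = 31867 + 120/(-48) = 31867 - 1/48*120 = 31867 - 5/2 = 63729/2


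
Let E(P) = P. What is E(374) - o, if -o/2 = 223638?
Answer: 447650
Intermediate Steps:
o = -447276 (o = -2*223638 = -447276)
E(374) - o = 374 - 1*(-447276) = 374 + 447276 = 447650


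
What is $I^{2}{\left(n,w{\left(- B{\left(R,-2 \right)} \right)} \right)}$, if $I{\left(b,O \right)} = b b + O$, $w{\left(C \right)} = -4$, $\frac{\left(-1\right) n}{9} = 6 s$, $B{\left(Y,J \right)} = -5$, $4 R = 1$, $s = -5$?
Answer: $5313826816$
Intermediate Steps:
$R = \frac{1}{4}$ ($R = \frac{1}{4} \cdot 1 = \frac{1}{4} \approx 0.25$)
$n = 270$ ($n = - 9 \cdot 6 \left(-5\right) = \left(-9\right) \left(-30\right) = 270$)
$I{\left(b,O \right)} = O + b^{2}$ ($I{\left(b,O \right)} = b^{2} + O = O + b^{2}$)
$I^{2}{\left(n,w{\left(- B{\left(R,-2 \right)} \right)} \right)} = \left(-4 + 270^{2}\right)^{2} = \left(-4 + 72900\right)^{2} = 72896^{2} = 5313826816$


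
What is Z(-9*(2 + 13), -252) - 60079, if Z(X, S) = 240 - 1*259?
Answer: -60098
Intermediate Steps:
Z(X, S) = -19 (Z(X, S) = 240 - 259 = -19)
Z(-9*(2 + 13), -252) - 60079 = -19 - 60079 = -60098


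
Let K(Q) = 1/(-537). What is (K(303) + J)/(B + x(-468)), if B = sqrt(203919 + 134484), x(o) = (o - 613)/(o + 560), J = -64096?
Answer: -924410852/415196049 - 78673264*sqrt(338403)/415196049 ≈ -112.45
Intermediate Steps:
K(Q) = -1/537
x(o) = (-613 + o)/(560 + o)
B = sqrt(338403) ≈ 581.72
(K(303) + J)/(B + x(-468)) = (-1/537 - 64096)/(sqrt(338403) + (-613 - 468)/(560 - 468)) = -34419553/(537*(sqrt(338403) - 1081/92)) = -34419553/(537*(sqrt(338403) + (1/92)*(-1081))) = -34419553/(537*(sqrt(338403) - 47/4)) = -34419553/(537*(-47/4 + sqrt(338403)))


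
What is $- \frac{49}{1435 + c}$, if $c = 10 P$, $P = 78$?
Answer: $- \frac{49}{2215} \approx -0.022122$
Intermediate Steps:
$c = 780$ ($c = 10 \cdot 78 = 780$)
$- \frac{49}{1435 + c} = - \frac{49}{1435 + 780} = - \frac{49}{2215}$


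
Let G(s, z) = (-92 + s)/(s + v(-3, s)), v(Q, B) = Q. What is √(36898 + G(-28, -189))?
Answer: √35462698/31 ≈ 192.10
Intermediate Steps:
G(s, z) = (-92 + s)/(-3 + s) (G(s, z) = (-92 + s)/(s - 3) = (-92 + s)/(-3 + s))
√(36898 + G(-28, -189)) = √(36898 + (-92 - 28)/(-3 - 28)) = √(36898 - 120/(-31)) = √(36898 - 1/31*(-120)) = √(36898 + 120/31) = √(1143958/31) = √35462698/31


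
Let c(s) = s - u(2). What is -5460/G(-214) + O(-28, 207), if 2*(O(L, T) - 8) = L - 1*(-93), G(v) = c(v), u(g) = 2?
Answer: 592/9 ≈ 65.778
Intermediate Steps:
c(s) = -2 + s (c(s) = s - 1*2 = s - 2 = -2 + s)
G(v) = -2 + v
O(L, T) = 109/2 + L/2 (O(L, T) = 8 + (L - 1*(-93))/2 = 8 + (L + 93)/2 = 8 + (93 + L)/2 = 8 + (93/2 + L/2) = 109/2 + L/2)
-5460/G(-214) + O(-28, 207) = -5460/(-2 - 214) + (109/2 + (1/2)*(-28)) = -5460/(-216) + (109/2 - 14) = -5460*(-1/216) + 81/2 = 455/18 + 81/2 = 592/9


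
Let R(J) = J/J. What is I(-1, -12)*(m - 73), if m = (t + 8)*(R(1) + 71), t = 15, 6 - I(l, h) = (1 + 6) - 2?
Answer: 1583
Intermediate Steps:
I(l, h) = 1 (I(l, h) = 6 - ((1 + 6) - 2) = 6 - (7 - 2) = 6 - 1*5 = 6 - 5 = 1)
R(J) = 1
m = 1656 (m = (15 + 8)*(1 + 71) = 23*72 = 1656)
I(-1, -12)*(m - 73) = 1*(1656 - 73) = 1*1583 = 1583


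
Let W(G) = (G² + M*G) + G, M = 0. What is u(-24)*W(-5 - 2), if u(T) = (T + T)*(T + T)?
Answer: 96768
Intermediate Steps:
W(G) = G + G² (W(G) = (G² + 0*G) + G = (G² + 0) + G = G² + G = G + G²)
u(T) = 4*T² (u(T) = (2*T)*(2*T) = 4*T²)
u(-24)*W(-5 - 2) = (4*(-24)²)*((-5 - 2)*(1 + (-5 - 2))) = (4*576)*(-7*(1 - 7)) = 2304*(-7*(-6)) = 2304*42 = 96768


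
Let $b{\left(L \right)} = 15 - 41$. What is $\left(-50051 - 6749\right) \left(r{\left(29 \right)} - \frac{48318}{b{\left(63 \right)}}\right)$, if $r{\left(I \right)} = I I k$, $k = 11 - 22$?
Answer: $\frac{5458707200}{13} \approx 4.199 \cdot 10^{8}$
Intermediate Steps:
$k = -11$ ($k = 11 - 22 = -11$)
$b{\left(L \right)} = -26$
$r{\left(I \right)} = - 11 I^{2}$ ($r{\left(I \right)} = I I \left(-11\right) = I^{2} \left(-11\right) = - 11 I^{2}$)
$\left(-50051 - 6749\right) \left(r{\left(29 \right)} - \frac{48318}{b{\left(63 \right)}}\right) = \left(-50051 - 6749\right) \left(- 11 \cdot 29^{2} - \frac{48318}{-26}\right) = - 56800 \left(\left(-11\right) 841 - - \frac{24159}{13}\right) = - 56800 \left(-9251 + \frac{24159}{13}\right) = \left(-56800\right) \left(- \frac{96104}{13}\right) = \frac{5458707200}{13}$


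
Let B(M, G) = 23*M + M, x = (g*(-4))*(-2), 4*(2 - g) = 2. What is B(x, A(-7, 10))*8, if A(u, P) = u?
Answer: 2304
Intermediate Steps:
g = 3/2 (g = 2 - ¼*2 = 2 - ½ = 3/2 ≈ 1.5000)
x = 12 (x = ((3/2)*(-4))*(-2) = -6*(-2) = 12)
B(M, G) = 24*M
B(x, A(-7, 10))*8 = (24*12)*8 = 288*8 = 2304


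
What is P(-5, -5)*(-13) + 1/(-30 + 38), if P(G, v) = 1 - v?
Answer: -623/8 ≈ -77.875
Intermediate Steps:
P(-5, -5)*(-13) + 1/(-30 + 38) = (1 - 1*(-5))*(-13) + 1/(-30 + 38) = (1 + 5)*(-13) + 1/8 = 6*(-13) + 1/8 = -78 + 1/8 = -623/8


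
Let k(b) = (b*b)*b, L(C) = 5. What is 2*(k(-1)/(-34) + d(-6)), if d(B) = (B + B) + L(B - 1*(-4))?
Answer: -237/17 ≈ -13.941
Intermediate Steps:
d(B) = 5 + 2*B (d(B) = (B + B) + 5 = 2*B + 5 = 5 + 2*B)
k(b) = b³ (k(b) = b²*b = b³)
2*(k(-1)/(-34) + d(-6)) = 2*((-1)³/(-34) + (5 + 2*(-6))) = 2*(-1*(-1/34) + (5 - 12)) = 2*(1/34 - 7) = 2*(-237/34) = -237/17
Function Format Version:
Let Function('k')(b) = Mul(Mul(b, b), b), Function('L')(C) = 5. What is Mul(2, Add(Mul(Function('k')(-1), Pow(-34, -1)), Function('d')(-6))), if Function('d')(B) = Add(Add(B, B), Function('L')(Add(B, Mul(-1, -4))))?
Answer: Rational(-237, 17) ≈ -13.941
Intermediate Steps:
Function('d')(B) = Add(5, Mul(2, B)) (Function('d')(B) = Add(Add(B, B), 5) = Add(Mul(2, B), 5) = Add(5, Mul(2, B)))
Function('k')(b) = Pow(b, 3) (Function('k')(b) = Mul(Pow(b, 2), b) = Pow(b, 3))
Mul(2, Add(Mul(Function('k')(-1), Pow(-34, -1)), Function('d')(-6))) = Mul(2, Add(Mul(Pow(-1, 3), Pow(-34, -1)), Add(5, Mul(2, -6)))) = Mul(2, Add(Mul(-1, Rational(-1, 34)), Add(5, -12))) = Mul(2, Add(Rational(1, 34), -7)) = Mul(2, Rational(-237, 34)) = Rational(-237, 17)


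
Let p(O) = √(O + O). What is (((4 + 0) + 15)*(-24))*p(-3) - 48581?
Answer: -48581 - 456*I*√6 ≈ -48581.0 - 1117.0*I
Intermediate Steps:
p(O) = √2*√O (p(O) = √(2*O) = √2*√O)
(((4 + 0) + 15)*(-24))*p(-3) - 48581 = (((4 + 0) + 15)*(-24))*(√2*√(-3)) - 48581 = ((4 + 15)*(-24))*(√2*(I*√3)) - 48581 = (19*(-24))*(I*√6) - 48581 = -456*I*√6 - 48581 = -48581 - 456*I*√6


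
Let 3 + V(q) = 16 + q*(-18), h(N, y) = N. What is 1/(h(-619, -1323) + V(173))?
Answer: -1/3720 ≈ -0.00026882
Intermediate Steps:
V(q) = 13 - 18*q (V(q) = -3 + (16 + q*(-18)) = -3 + (16 - 18*q) = 13 - 18*q)
1/(h(-619, -1323) + V(173)) = 1/(-619 + (13 - 18*173)) = 1/(-619 + (13 - 3114)) = 1/(-619 - 3101) = 1/(-3720) = -1/3720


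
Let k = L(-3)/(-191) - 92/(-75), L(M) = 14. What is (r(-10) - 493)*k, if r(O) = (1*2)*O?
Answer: -2825262/4775 ≈ -591.68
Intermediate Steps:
r(O) = 2*O
k = 16522/14325 (k = 14/(-191) - 92/(-75) = 14*(-1/191) - 92*(-1/75) = -14/191 + 92/75 = 16522/14325 ≈ 1.1534)
(r(-10) - 493)*k = (2*(-10) - 493)*(16522/14325) = (-20 - 493)*(16522/14325) = -513*16522/14325 = -2825262/4775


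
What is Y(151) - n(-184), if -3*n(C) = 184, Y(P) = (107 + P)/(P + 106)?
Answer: 48062/771 ≈ 62.337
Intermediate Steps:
Y(P) = (107 + P)/(106 + P)
n(C) = -184/3 (n(C) = -⅓*184 = -184/3)
Y(151) - n(-184) = (107 + 151)/(106 + 151) - 1*(-184/3) = 258/257 + 184/3 = 48062/771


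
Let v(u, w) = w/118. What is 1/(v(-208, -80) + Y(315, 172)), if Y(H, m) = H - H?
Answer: -59/40 ≈ -1.4750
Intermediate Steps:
v(u, w) = w/118 (v(u, w) = w*(1/118) = w/118)
Y(H, m) = 0
1/(v(-208, -80) + Y(315, 172)) = 1/((1/118)*(-80) + 0) = 1/(-40/59 + 0) = 1/(-40/59) = -59/40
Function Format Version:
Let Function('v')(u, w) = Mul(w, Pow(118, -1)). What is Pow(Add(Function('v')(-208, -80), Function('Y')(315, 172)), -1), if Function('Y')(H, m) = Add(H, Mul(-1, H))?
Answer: Rational(-59, 40) ≈ -1.4750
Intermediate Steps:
Function('v')(u, w) = Mul(Rational(1, 118), w) (Function('v')(u, w) = Mul(w, Rational(1, 118)) = Mul(Rational(1, 118), w))
Function('Y')(H, m) = 0
Pow(Add(Function('v')(-208, -80), Function('Y')(315, 172)), -1) = Pow(Add(Mul(Rational(1, 118), -80), 0), -1) = Pow(Add(Rational(-40, 59), 0), -1) = Pow(Rational(-40, 59), -1) = Rational(-59, 40)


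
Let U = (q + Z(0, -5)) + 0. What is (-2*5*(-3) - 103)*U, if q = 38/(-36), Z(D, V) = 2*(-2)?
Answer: 6643/18 ≈ 369.06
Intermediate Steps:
Z(D, V) = -4
q = -19/18 (q = 38*(-1/36) = -19/18 ≈ -1.0556)
U = -91/18 (U = (-19/18 - 4) + 0 = -91/18 + 0 = -91/18 ≈ -5.0556)
(-2*5*(-3) - 103)*U = (-2*5*(-3) - 103)*(-91/18) = (-10*(-3) - 103)*(-91/18) = (30 - 103)*(-91/18) = -73*(-91/18) = 6643/18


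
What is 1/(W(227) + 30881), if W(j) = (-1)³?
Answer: 1/30880 ≈ 3.2383e-5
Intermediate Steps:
W(j) = -1
1/(W(227) + 30881) = 1/(-1 + 30881) = 1/30880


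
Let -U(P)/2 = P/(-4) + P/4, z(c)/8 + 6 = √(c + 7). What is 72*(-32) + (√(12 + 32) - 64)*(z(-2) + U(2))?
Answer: -2304 + 16*(6 - √5)*(32 - √11) ≈ -576.60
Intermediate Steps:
z(c) = -48 + 8*√(7 + c) (z(c) = -48 + 8*√(c + 7) = -48 + 8*√(7 + c))
U(P) = 0 (U(P) = -2*(P/(-4) + P/4) = -2*(P*(-¼) + P*(¼)) = -2*(-P/4 + P/4) = -2*0 = 0)
72*(-32) + (√(12 + 32) - 64)*(z(-2) + U(2)) = 72*(-32) + (√(12 + 32) - 64)*((-48 + 8*√(7 - 2)) + 0) = -2304 + (√44 - 64)*((-48 + 8*√5) + 0) = -2304 + (2*√11 - 64)*(-48 + 8*√5) = -2304 + (-64 + 2*√11)*(-48 + 8*√5)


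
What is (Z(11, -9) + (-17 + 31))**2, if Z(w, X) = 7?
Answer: 441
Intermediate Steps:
(Z(11, -9) + (-17 + 31))**2 = (7 + (-17 + 31))**2 = (7 + 14)**2 = 21**2 = 441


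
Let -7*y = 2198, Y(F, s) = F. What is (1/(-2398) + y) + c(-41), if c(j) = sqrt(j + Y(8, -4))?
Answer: -752973/2398 + I*sqrt(33) ≈ -314.0 + 5.7446*I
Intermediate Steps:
y = -314 (y = -1/7*2198 = -314)
c(j) = sqrt(8 + j) (c(j) = sqrt(j + 8) = sqrt(8 + j))
(1/(-2398) + y) + c(-41) = (1/(-2398) - 314) + sqrt(8 - 41) = (-1/2398 - 314) + sqrt(-33) = -752973/2398 + I*sqrt(33)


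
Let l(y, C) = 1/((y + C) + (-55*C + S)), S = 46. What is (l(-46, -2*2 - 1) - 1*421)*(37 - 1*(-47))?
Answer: -1591366/45 ≈ -35364.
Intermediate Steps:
l(y, C) = 1/(46 + y - 54*C) (l(y, C) = 1/((y + C) + (-55*C + 46)) = 1/((C + y) + (46 - 55*C)) = 1/(46 + y - 54*C))
(l(-46, -2*2 - 1) - 1*421)*(37 - 1*(-47)) = (1/(46 - 46 - 54*(-2*2 - 1)) - 1*421)*(37 - 1*(-47)) = (1/(46 - 46 - 54*(-4 - 1)) - 421)*(37 + 47) = (1/(46 - 46 - 54*(-5)) - 421)*84 = (1/(46 - 46 + 270) - 421)*84 = (1/270 - 421)*84 = -113669/270*84 = -1591366/45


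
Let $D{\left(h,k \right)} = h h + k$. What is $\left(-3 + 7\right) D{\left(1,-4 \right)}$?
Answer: $-12$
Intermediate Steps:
$D{\left(h,k \right)} = k + h^{2}$ ($D{\left(h,k \right)} = h^{2} + k = k + h^{2}$)
$\left(-3 + 7\right) D{\left(1,-4 \right)} = \left(-3 + 7\right) \left(-4 + 1^{2}\right) = 4 \left(-4 + 1\right) = 4 \left(-3\right) = -12$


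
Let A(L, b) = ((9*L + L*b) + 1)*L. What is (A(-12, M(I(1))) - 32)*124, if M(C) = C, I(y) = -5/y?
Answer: 65968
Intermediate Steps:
A(L, b) = L*(1 + 9*L + L*b) (A(L, b) = (1 + 9*L + L*b)*L = L*(1 + 9*L + L*b))
(A(-12, M(I(1))) - 32)*124 = (-12*(1 + 9*(-12) - (-60)/1) - 32)*124 = (-12*(1 - 108 - (-60)) - 32)*124 = (-12*(1 - 108 - 12*(-5)) - 32)*124 = (-12*(1 - 108 + 60) - 32)*124 = (-12*(-47) - 32)*124 = (564 - 32)*124 = 532*124 = 65968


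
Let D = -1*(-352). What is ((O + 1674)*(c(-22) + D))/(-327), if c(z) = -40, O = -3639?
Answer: 204360/109 ≈ 1874.9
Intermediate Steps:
D = 352
((O + 1674)*(c(-22) + D))/(-327) = ((-3639 + 1674)*(-40 + 352))/(-327) = -1965*312*(-1/327) = -613080*(-1/327) = 204360/109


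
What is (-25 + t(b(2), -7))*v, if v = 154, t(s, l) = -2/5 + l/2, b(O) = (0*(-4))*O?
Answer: -22253/5 ≈ -4450.6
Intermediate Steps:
b(O) = 0 (b(O) = 0*O = 0)
t(s, l) = -⅖ + l/2 (t(s, l) = -2*⅕ + l*(½) = -⅖ + l/2)
(-25 + t(b(2), -7))*v = (-25 + (-⅖ + (½)*(-7)))*154 = (-25 + (-⅖ - 7/2))*154 = (-25 - 39/10)*154 = -289/10*154 = -22253/5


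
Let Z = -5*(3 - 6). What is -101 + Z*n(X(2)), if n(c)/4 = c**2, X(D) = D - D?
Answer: -101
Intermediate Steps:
X(D) = 0
Z = 15 (Z = -5*(-3) = 15)
n(c) = 4*c**2
-101 + Z*n(X(2)) = -101 + 15*(4*0**2) = -101 + 15*(4*0) = -101 + 15*0 = -101 + 0 = -101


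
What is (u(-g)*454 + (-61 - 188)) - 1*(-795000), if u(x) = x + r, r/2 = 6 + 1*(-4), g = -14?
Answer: 802923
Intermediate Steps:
r = 4 (r = 2*(6 + 1*(-4)) = 2*(6 - 4) = 2*2 = 4)
u(x) = 4 + x (u(x) = x + 4 = 4 + x)
(u(-g)*454 + (-61 - 188)) - 1*(-795000) = ((4 - 1*(-14))*454 + (-61 - 188)) - 1*(-795000) = ((4 + 14)*454 - 249) + 795000 = (18*454 - 249) + 795000 = (8172 - 249) + 795000 = 7923 + 795000 = 802923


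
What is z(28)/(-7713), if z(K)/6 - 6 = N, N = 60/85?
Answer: -76/14569 ≈ -0.0052166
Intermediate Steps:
N = 12/17 (N = 60*(1/85) = 12/17 ≈ 0.70588)
z(K) = 684/17 (z(K) = 36 + 6*(12/17) = 36 + 72/17 = 684/17)
z(28)/(-7713) = (684/17)/(-7713) = (684/17)*(-1/7713) = -76/14569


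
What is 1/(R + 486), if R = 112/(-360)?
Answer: 45/21856 ≈ 0.0020589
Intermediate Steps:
R = -14/45 (R = 112*(-1/360) = -14/45 ≈ -0.31111)
1/(R + 486) = 1/(-14/45 + 486) = 1/(21856/45) = 45/21856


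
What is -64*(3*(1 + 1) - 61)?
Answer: 3520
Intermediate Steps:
-64*(3*(1 + 1) - 61) = -64*(3*2 - 61) = -64*(6 - 61) = -64*(-55) = 3520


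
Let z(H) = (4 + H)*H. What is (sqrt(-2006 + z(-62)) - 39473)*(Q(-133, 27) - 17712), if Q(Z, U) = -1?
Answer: 699185249 - 17713*sqrt(1590) ≈ 6.9848e+8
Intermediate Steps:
z(H) = H*(4 + H)
(sqrt(-2006 + z(-62)) - 39473)*(Q(-133, 27) - 17712) = (sqrt(-2006 - 62*(4 - 62)) - 39473)*(-1 - 17712) = (sqrt(-2006 - 62*(-58)) - 39473)*(-17713) = (sqrt(-2006 + 3596) - 39473)*(-17713) = (sqrt(1590) - 39473)*(-17713) = (-39473 + sqrt(1590))*(-17713) = 699185249 - 17713*sqrt(1590)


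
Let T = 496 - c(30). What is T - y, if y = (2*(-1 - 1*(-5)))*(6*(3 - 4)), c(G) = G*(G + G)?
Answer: -1256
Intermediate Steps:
c(G) = 2*G² (c(G) = G*(2*G) = 2*G²)
y = -48 (y = (2*(-1 + 5))*(6*(-1)) = (2*4)*(-6) = 8*(-6) = -48)
T = -1304 (T = 496 - 2*30² = 496 - 2*900 = 496 - 1*1800 = 496 - 1800 = -1304)
T - y = -1304 - 1*(-48) = -1304 + 48 = -1256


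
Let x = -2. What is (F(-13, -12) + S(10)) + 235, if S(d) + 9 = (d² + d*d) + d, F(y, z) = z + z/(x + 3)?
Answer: 412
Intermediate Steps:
F(y, z) = 2*z (F(y, z) = z + z/(-2 + 3) = z + z/1 = z + z*1 = z + z = 2*z)
S(d) = -9 + d + 2*d² (S(d) = -9 + ((d² + d*d) + d) = -9 + ((d² + d²) + d) = -9 + (2*d² + d) = -9 + (d + 2*d²) = -9 + d + 2*d²)
(F(-13, -12) + S(10)) + 235 = (2*(-12) + (-9 + 10 + 2*10²)) + 235 = (-24 + (-9 + 10 + 2*100)) + 235 = (-24 + (-9 + 10 + 200)) + 235 = (-24 + 201) + 235 = 177 + 235 = 412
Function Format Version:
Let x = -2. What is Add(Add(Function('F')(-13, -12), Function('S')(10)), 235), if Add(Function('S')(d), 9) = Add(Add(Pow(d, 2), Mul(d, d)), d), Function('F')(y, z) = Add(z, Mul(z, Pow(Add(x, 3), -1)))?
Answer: 412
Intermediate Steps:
Function('F')(y, z) = Mul(2, z) (Function('F')(y, z) = Add(z, Mul(z, Pow(Add(-2, 3), -1))) = Add(z, Mul(z, Pow(1, -1))) = Add(z, Mul(z, 1)) = Add(z, z) = Mul(2, z))
Function('S')(d) = Add(-9, d, Mul(2, Pow(d, 2))) (Function('S')(d) = Add(-9, Add(Add(Pow(d, 2), Mul(d, d)), d)) = Add(-9, Add(Add(Pow(d, 2), Pow(d, 2)), d)) = Add(-9, Add(Mul(2, Pow(d, 2)), d)) = Add(-9, Add(d, Mul(2, Pow(d, 2)))) = Add(-9, d, Mul(2, Pow(d, 2))))
Add(Add(Function('F')(-13, -12), Function('S')(10)), 235) = Add(Add(Mul(2, -12), Add(-9, 10, Mul(2, Pow(10, 2)))), 235) = Add(Add(-24, Add(-9, 10, Mul(2, 100))), 235) = Add(Add(-24, Add(-9, 10, 200)), 235) = Add(Add(-24, 201), 235) = Add(177, 235) = 412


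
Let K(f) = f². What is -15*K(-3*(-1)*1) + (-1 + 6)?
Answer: -130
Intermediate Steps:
-15*K(-3*(-1)*1) + (-1 + 6) = -15*(-3*(-1)*1)² + (-1 + 6) = -15*(3*1)² + 5 = -15*3² + 5 = -15*9 + 5 = -135 + 5 = -130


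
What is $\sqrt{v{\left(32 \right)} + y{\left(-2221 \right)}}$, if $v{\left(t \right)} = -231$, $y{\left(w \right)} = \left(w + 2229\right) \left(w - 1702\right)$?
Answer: $i \sqrt{31615} \approx 177.81 i$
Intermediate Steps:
$y{\left(w \right)} = \left(-1702 + w\right) \left(2229 + w\right)$ ($y{\left(w \right)} = \left(2229 + w\right) \left(-1702 + w\right) = \left(-1702 + w\right) \left(2229 + w\right)$)
$\sqrt{v{\left(32 \right)} + y{\left(-2221 \right)}} = \sqrt{-231 + \left(-3793758 + \left(-2221\right)^{2} + 527 \left(-2221\right)\right)} = \sqrt{-231 - 31384} = \sqrt{-31615} = i \sqrt{31615}$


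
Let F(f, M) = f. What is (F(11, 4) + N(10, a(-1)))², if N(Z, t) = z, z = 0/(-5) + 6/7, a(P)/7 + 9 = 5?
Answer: 6889/49 ≈ 140.59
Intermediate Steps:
a(P) = -28 (a(P) = -63 + 7*5 = -63 + 35 = -28)
z = 6/7 (z = 0*(-⅕) + 6*(⅐) = 0 + 6/7 = 6/7 ≈ 0.85714)
N(Z, t) = 6/7
(F(11, 4) + N(10, a(-1)))² = (11 + 6/7)² = (83/7)² = 6889/49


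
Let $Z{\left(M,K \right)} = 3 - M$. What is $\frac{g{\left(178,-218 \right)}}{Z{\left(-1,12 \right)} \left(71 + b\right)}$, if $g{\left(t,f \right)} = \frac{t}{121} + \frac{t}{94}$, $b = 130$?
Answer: $\frac{19135}{4572348} \approx 0.0041849$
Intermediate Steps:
$g{\left(t,f \right)} = \frac{215 t}{11374}$ ($g{\left(t,f \right)} = t \frac{1}{121} + t \frac{1}{94} = \frac{t}{121} + \frac{t}{94} = \frac{215 t}{11374}$)
$\frac{g{\left(178,-218 \right)}}{Z{\left(-1,12 \right)} \left(71 + b\right)} = \frac{\frac{215}{11374} \cdot 178}{\left(3 - -1\right) \left(71 + 130\right)} = \frac{19135}{5687 \left(3 + 1\right) 201} = \frac{19135}{5687 \cdot 4 \cdot 201} = \frac{19135}{5687 \cdot 804} = \frac{19135}{5687} \cdot \frac{1}{804} = \frac{19135}{4572348}$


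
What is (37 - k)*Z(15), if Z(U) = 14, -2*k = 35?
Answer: 763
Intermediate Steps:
k = -35/2 (k = -½*35 = -35/2 ≈ -17.500)
(37 - k)*Z(15) = (37 - 1*(-35/2))*14 = (37 + 35/2)*14 = (109/2)*14 = 763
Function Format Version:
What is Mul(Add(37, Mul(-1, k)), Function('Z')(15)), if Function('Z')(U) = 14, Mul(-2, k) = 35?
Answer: 763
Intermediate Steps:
k = Rational(-35, 2) (k = Mul(Rational(-1, 2), 35) = Rational(-35, 2) ≈ -17.500)
Mul(Add(37, Mul(-1, k)), Function('Z')(15)) = Mul(Add(37, Mul(-1, Rational(-35, 2))), 14) = Mul(Add(37, Rational(35, 2)), 14) = Mul(Rational(109, 2), 14) = 763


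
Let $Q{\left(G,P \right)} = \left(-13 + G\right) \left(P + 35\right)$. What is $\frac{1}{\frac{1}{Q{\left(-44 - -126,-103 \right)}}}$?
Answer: $-4692$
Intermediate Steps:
$Q{\left(G,P \right)} = \left(-13 + G\right) \left(35 + P\right)$
$\frac{1}{\frac{1}{Q{\left(-44 - -126,-103 \right)}}} = \frac{1}{\frac{1}{-455 - -1339 + 35 \left(-44 - -126\right) + \left(-44 - -126\right) \left(-103\right)}} = \frac{1}{\frac{1}{-455 + 1339 + 35 \left(-44 + 126\right) + \left(-44 + 126\right) \left(-103\right)}} = \frac{1}{\frac{1}{-455 + 1339 + 35 \cdot 82 + 82 \left(-103\right)}} = \frac{1}{\frac{1}{-455 + 1339 + 2870 - 8446}} = \frac{1}{\frac{1}{-4692}} = \frac{1}{- \frac{1}{4692}} = -4692$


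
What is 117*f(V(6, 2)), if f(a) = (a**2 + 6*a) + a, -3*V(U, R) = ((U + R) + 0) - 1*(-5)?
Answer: -1352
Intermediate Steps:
V(U, R) = -5/3 - R/3 - U/3 (V(U, R) = -(((U + R) + 0) - 1*(-5))/3 = -(((R + U) + 0) + 5)/3 = -((R + U) + 5)/3 = -(5 + R + U)/3 = -5/3 - R/3 - U/3)
f(a) = a**2 + 7*a
117*f(V(6, 2)) = 117*((-5/3 - 1/3*2 - 1/3*6)*(7 + (-5/3 - 1/3*2 - 1/3*6))) = 117*((-5/3 - 2/3 - 2)*(7 + (-5/3 - 2/3 - 2))) = 117*(-13*(7 - 13/3)/3) = 117*(-13/3*8/3) = 117*(-104/9) = -1352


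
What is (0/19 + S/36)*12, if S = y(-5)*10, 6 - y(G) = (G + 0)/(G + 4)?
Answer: 10/3 ≈ 3.3333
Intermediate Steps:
y(G) = 6 - G/(4 + G) (y(G) = 6 - (G + 0)/(G + 4) = 6 - G/(4 + G))
S = 10 (S = ((24 + 5*(-5))/(4 - 5))*10 = ((24 - 25)/(-1))*10 = -1*(-1)*10 = 1*10 = 10)
(0/19 + S/36)*12 = (0/19 + 10/36)*12 = (0*(1/19) + 10*(1/36))*12 = (0 + 5/18)*12 = (5/18)*12 = 10/3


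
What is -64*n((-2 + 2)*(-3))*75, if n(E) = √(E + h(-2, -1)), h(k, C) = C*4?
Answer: -9600*I ≈ -9600.0*I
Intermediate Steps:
h(k, C) = 4*C
n(E) = √(-4 + E) (n(E) = √(E + 4*(-1)) = √(E - 4) = √(-4 + E))
-64*n((-2 + 2)*(-3))*75 = -64*√(-4 + (-2 + 2)*(-3))*75 = -64*√(-4 + 0*(-3))*75 = -64*√(-4 + 0)*75 = -128*I*75 = -9600*I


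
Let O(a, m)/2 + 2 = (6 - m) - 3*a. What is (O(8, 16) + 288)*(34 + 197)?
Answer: 49896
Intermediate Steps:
O(a, m) = 8 - 6*a - 2*m (O(a, m) = -4 + 2*((6 - m) - 3*a) = -4 + 2*(6 - m - 3*a) = -4 + (12 - 6*a - 2*m) = 8 - 6*a - 2*m)
(O(8, 16) + 288)*(34 + 197) = ((8 - 6*8 - 2*16) + 288)*(34 + 197) = ((8 - 48 - 32) + 288)*231 = (-72 + 288)*231 = 216*231 = 49896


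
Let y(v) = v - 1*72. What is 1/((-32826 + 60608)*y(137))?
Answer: 1/1805830 ≈ 5.5376e-7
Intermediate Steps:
y(v) = -72 + v (y(v) = v - 72 = -72 + v)
1/((-32826 + 60608)*y(137)) = 1/((-32826 + 60608)*(-72 + 137)) = 1/(27782*65) = (1/27782)*(1/65) = 1/1805830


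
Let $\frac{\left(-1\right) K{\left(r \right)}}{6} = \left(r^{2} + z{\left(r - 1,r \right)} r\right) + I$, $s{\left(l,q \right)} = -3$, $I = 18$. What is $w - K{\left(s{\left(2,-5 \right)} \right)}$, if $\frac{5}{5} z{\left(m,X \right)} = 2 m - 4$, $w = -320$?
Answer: $58$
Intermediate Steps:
$z{\left(m,X \right)} = -4 + 2 m$ ($z{\left(m,X \right)} = 2 m - 4 = -4 + 2 m$)
$K{\left(r \right)} = -108 - 6 r^{2} - 6 r \left(-6 + 2 r\right)$ ($K{\left(r \right)} = - 6 \left(\left(r^{2} + \left(-4 + 2 \left(r - 1\right)\right) r\right) + 18\right) = - 6 \left(\left(r^{2} + \left(-4 + 2 \left(-1 + r\right)\right) r\right) + 18\right) = - 6 \left(\left(r^{2} + \left(-4 + \left(-2 + 2 r\right)\right) r\right) + 18\right) = - 6 \left(\left(r^{2} + \left(-6 + 2 r\right) r\right) + 18\right) = - 6 \left(\left(r^{2} + r \left(-6 + 2 r\right)\right) + 18\right) = - 6 \left(18 + r^{2} + r \left(-6 + 2 r\right)\right) = -108 - 6 r^{2} - 6 r \left(-6 + 2 r\right)$)
$w - K{\left(s{\left(2,-5 \right)} \right)} = -320 - \left(-108 - 18 \left(-3\right)^{2} + 36 \left(-3\right)\right) = -320 - \left(-108 - 162 - 108\right) = -320 - -378 = -320 + 378 = 58$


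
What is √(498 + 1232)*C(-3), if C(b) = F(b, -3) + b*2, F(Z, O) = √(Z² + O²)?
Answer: -6*√1730 + 6*√865 ≈ -73.094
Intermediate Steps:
F(Z, O) = √(O² + Z²)
C(b) = √(9 + b²) + 2*b (C(b) = √((-3)² + b²) + b*2 = √(9 + b²) + 2*b)
√(498 + 1232)*C(-3) = √(498 + 1232)*(√(9 + (-3)²) + 2*(-3)) = √1730*(√(9 + 9) - 6) = √1730*(√18 - 6) = √1730*(3*√2 - 6) = √1730*(-6 + 3*√2)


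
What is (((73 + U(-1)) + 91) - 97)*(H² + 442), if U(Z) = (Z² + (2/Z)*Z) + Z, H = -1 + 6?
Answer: 32223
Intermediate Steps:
H = 5
U(Z) = 2 + Z + Z² (U(Z) = (Z² + 2) + Z = (2 + Z²) + Z = 2 + Z + Z²)
(((73 + U(-1)) + 91) - 97)*(H² + 442) = (((73 + (2 - 1 + (-1)²)) + 91) - 97)*(5² + 442) = (((73 + (2 - 1 + 1)) + 91) - 97)*(25 + 442) = (((73 + 2) + 91) - 97)*467 = ((75 + 91) - 97)*467 = (166 - 97)*467 = 69*467 = 32223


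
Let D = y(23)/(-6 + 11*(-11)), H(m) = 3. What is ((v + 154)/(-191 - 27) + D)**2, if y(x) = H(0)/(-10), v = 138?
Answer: 34259418649/19162864900 ≈ 1.7878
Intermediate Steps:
y(x) = -3/10 (y(x) = 3/(-10) = 3*(-1/10) = -3/10)
D = 3/1270 (D = -3/(10*(-6 + 11*(-11))) = -3/(10*(-6 - 121)) = -3/10/(-127) = -3/10*(-1/127) = 3/1270 ≈ 0.0023622)
((v + 154)/(-191 - 27) + D)**2 = ((138 + 154)/(-191 - 27) + 3/1270)**2 = (292/(-218) + 3/1270)**2 = (292*(-1/218) + 3/1270)**2 = (-146/109 + 3/1270)**2 = (-185093/138430)**2 = 34259418649/19162864900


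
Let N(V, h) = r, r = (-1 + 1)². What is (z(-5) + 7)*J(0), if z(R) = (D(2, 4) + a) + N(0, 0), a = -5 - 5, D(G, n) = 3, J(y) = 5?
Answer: 0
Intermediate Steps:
a = -10
r = 0 (r = 0² = 0)
N(V, h) = 0
z(R) = -7 (z(R) = (3 - 10) + 0 = -7 + 0 = -7)
(z(-5) + 7)*J(0) = (-7 + 7)*5 = 0*5 = 0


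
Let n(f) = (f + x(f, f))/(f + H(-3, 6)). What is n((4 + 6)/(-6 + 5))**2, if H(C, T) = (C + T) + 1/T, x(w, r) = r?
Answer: 14400/1681 ≈ 8.5663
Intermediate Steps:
H(C, T) = C + T + 1/T
n(f) = 2*f/(19/6 + f) (n(f) = (f + f)/(f + (-3 + 6 + 1/6)) = (2*f)/(f + (-3 + 6 + 1/6)) = (2*f)/(f + 19/6) = (2*f)/(19/6 + f) = 2*f/(19/6 + f))
n((4 + 6)/(-6 + 5))**2 = (12*((4 + 6)/(-6 + 5))/(19 + 6*((4 + 6)/(-6 + 5))))**2 = (12*(10/(-1))/(19 + 6*(10/(-1))))**2 = (12*(10*(-1))/(19 + 6*(10*(-1))))**2 = (12*(-10)/(19 + 6*(-10)))**2 = (12*(-10)/(19 - 60))**2 = (12*(-10)/(-41))**2 = (12*(-10)*(-1/41))**2 = (120/41)**2 = 14400/1681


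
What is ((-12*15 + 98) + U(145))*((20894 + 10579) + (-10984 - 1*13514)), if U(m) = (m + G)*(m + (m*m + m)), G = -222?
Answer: -11448325575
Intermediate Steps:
U(m) = (-222 + m)*(m² + 2*m) (U(m) = (m - 222)*(m + (m*m + m)) = (-222 + m)*(m + (m² + m)) = (-222 + m)*(m + (m + m²)) = (-222 + m)*(m² + 2*m))
((-12*15 + 98) + U(145))*((20894 + 10579) + (-10984 - 1*13514)) = ((-12*15 + 98) + 145*(-444 + 145² - 220*145))*((20894 + 10579) + (-10984 - 1*13514)) = ((-180 + 98) + 145*(-444 + 21025 - 31900))*(31473 + (-10984 - 13514)) = (-82 + 145*(-11319))*(31473 - 24498) = (-82 - 1641255)*6975 = -1641337*6975 = -11448325575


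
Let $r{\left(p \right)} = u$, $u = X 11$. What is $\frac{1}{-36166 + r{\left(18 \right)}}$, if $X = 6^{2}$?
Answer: $- \frac{1}{35770} \approx -2.7956 \cdot 10^{-5}$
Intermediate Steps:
$X = 36$
$u = 396$ ($u = 36 \cdot 11 = 396$)
$r{\left(p \right)} = 396$
$\frac{1}{-36166 + r{\left(18 \right)}} = \frac{1}{-36166 + 396} = \frac{1}{-35770} = - \frac{1}{35770}$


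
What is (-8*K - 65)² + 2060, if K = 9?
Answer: 20829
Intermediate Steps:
(-8*K - 65)² + 2060 = (-8*9 - 65)² + 2060 = (-72 - 65)² + 2060 = (-137)² + 2060 = 18769 + 2060 = 20829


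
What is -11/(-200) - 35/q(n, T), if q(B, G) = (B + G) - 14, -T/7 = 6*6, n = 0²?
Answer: 709/3800 ≈ 0.18658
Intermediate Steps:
n = 0
T = -252 (T = -42*6 = -7*36 = -252)
q(B, G) = -14 + B + G
-11/(-200) - 35/q(n, T) = -11/(-200) - 35/(-14 + 0 - 252) = -11*(-1/200) - 35/(-266) = 11/200 - 35*(-1/266) = 11/200 + 5/38 = 709/3800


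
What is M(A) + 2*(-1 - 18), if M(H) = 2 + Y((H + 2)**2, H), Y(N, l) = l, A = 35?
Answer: -1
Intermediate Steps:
M(H) = 2 + H
M(A) + 2*(-1 - 18) = (2 + 35) + 2*(-1 - 18) = 37 + 2*(-19) = 37 - 38 = -1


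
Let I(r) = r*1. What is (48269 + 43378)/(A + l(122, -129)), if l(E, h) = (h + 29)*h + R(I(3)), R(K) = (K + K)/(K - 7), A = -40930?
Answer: -183294/56063 ≈ -3.2694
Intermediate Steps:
I(r) = r
R(K) = 2*K/(-7 + K) (R(K) = (2*K)/(-7 + K) = 2*K/(-7 + K))
l(E, h) = -3/2 + h*(29 + h) (l(E, h) = (h + 29)*h + 2*3/(-7 + 3) = (29 + h)*h + 2*3/(-4) = h*(29 + h) + 2*3*(-¼) = h*(29 + h) - 3/2 = -3/2 + h*(29 + h))
(48269 + 43378)/(A + l(122, -129)) = (48269 + 43378)/(-40930 + (-3/2 + (-129)² + 29*(-129))) = 91647/(-40930 + (-3/2 + 16641 - 3741)) = 91647/(-40930 + 25797/2) = 91647/(-56063/2) = 91647*(-2/56063) = -183294/56063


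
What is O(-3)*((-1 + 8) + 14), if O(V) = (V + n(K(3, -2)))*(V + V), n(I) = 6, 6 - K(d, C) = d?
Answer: -378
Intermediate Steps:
K(d, C) = 6 - d
O(V) = 2*V*(6 + V) (O(V) = (V + 6)*(V + V) = (6 + V)*(2*V) = 2*V*(6 + V))
O(-3)*((-1 + 8) + 14) = (2*(-3)*(6 - 3))*((-1 + 8) + 14) = (2*(-3)*3)*(7 + 14) = -18*21 = -378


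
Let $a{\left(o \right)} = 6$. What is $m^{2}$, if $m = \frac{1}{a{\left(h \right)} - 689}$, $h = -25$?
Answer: $\frac{1}{466489} \approx 2.1437 \cdot 10^{-6}$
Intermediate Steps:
$m = - \frac{1}{683}$ ($m = \frac{1}{6 - 689} = \frac{1}{-683} = - \frac{1}{683} \approx -0.0014641$)
$m^{2} = \left(- \frac{1}{683}\right)^{2} = \frac{1}{466489}$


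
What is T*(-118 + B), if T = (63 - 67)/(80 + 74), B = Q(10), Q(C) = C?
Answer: 216/77 ≈ 2.8052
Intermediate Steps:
B = 10
T = -2/77 (T = -4/154 = -4*1/154 = -2/77 ≈ -0.025974)
T*(-118 + B) = -2*(-118 + 10)/77 = -2/77*(-108) = 216/77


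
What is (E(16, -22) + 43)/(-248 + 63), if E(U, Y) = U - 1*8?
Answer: -51/185 ≈ -0.27568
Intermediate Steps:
E(U, Y) = -8 + U (E(U, Y) = U - 8 = -8 + U)
(E(16, -22) + 43)/(-248 + 63) = ((-8 + 16) + 43)/(-248 + 63) = (8 + 43)/(-185) = 51*(-1/185) = -51/185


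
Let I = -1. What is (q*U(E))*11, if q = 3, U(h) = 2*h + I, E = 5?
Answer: 297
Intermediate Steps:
U(h) = -1 + 2*h (U(h) = 2*h - 1 = -1 + 2*h)
(q*U(E))*11 = (3*(-1 + 2*5))*11 = (3*(-1 + 10))*11 = (3*9)*11 = 27*11 = 297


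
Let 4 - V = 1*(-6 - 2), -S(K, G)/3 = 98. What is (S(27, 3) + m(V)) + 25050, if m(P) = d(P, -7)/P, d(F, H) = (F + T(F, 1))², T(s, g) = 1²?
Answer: 297241/12 ≈ 24770.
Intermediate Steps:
T(s, g) = 1
d(F, H) = (1 + F)² (d(F, H) = (F + 1)² = (1 + F)²)
S(K, G) = -294 (S(K, G) = -3*98 = -294)
V = 12 (V = 4 - (-6 - 2) = 4 - (-8) = 4 - 1*(-8) = 4 + 8 = 12)
m(P) = (1 + P)²/P
(S(27, 3) + m(V)) + 25050 = (-294 + (1 + 12)²/12) + 25050 = (-294 + (1/12)*13²) + 25050 = (-294 + (1/12)*169) + 25050 = (-294 + 169/12) + 25050 = -3359/12 + 25050 = 297241/12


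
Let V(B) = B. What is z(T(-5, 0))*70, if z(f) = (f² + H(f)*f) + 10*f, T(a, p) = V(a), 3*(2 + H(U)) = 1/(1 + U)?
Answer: -6125/6 ≈ -1020.8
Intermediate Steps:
H(U) = -2 + 1/(3*(1 + U))
T(a, p) = a
z(f) = f² + 10*f + f*(-5 - 6*f)/(3*(1 + f)) (z(f) = (f² + ((-5 - 6*f)/(3*(1 + f)))*f) + 10*f = (f² + f*(-5 - 6*f)/(3*(1 + f))) + 10*f = f² + 10*f + f*(-5 - 6*f)/(3*(1 + f)))
z(T(-5, 0))*70 = ((⅓)*(-5)*(25 + 3*(-5)² + 27*(-5))/(1 - 5))*70 = ((⅓)*(-5)*(25 + 3*25 - 135)/(-4))*70 = ((⅓)*(-5)*(-¼)*(25 + 75 - 135))*70 = ((⅓)*(-5)*(-¼)*(-35))*70 = -175/12*70 = -6125/6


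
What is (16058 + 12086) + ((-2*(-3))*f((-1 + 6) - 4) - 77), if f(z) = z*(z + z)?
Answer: 28079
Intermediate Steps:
f(z) = 2*z**2 (f(z) = z*(2*z) = 2*z**2)
(16058 + 12086) + ((-2*(-3))*f((-1 + 6) - 4) - 77) = (16058 + 12086) + ((-2*(-3))*(2*((-1 + 6) - 4)**2) - 77) = 28144 + (6*(2*(5 - 4)**2) - 77) = 28144 + (6*(2*1**2) - 77) = 28144 + (6*(2*1) - 77) = 28144 + (6*2 - 77) = 28144 + (12 - 77) = 28144 - 65 = 28079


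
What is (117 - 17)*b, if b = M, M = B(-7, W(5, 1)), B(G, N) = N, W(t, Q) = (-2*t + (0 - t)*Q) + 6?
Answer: -900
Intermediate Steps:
W(t, Q) = 6 - 2*t - Q*t (W(t, Q) = (-2*t + (-t)*Q) + 6 = (-2*t - Q*t) + 6 = 6 - 2*t - Q*t)
M = -9 (M = 6 - 2*5 - 1*1*5 = 6 - 10 - 5 = -9)
b = -9
(117 - 17)*b = (117 - 17)*(-9) = 100*(-9) = -900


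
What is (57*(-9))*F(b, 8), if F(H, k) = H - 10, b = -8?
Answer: 9234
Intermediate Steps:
F(H, k) = -10 + H
(57*(-9))*F(b, 8) = (57*(-9))*(-10 - 8) = -513*(-18) = 9234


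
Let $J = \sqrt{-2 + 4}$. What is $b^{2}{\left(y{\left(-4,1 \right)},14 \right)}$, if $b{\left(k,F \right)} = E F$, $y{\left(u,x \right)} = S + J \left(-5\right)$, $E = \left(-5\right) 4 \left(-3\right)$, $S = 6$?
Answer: $705600$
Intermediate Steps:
$J = \sqrt{2} \approx 1.4142$
$E = 60$ ($E = \left(-20\right) \left(-3\right) = 60$)
$y{\left(u,x \right)} = 6 - 5 \sqrt{2}$ ($y{\left(u,x \right)} = 6 + \sqrt{2} \left(-5\right) = 6 - 5 \sqrt{2}$)
$b{\left(k,F \right)} = 60 F$
$b^{2}{\left(y{\left(-4,1 \right)},14 \right)} = \left(60 \cdot 14\right)^{2} = 840^{2} = 705600$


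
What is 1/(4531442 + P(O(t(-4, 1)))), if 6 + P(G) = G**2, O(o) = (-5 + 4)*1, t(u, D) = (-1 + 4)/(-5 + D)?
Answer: 1/4531437 ≈ 2.2068e-7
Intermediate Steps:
t(u, D) = 3/(-5 + D)
O(o) = -1 (O(o) = -1*1 = -1)
P(G) = -6 + G**2
1/(4531442 + P(O(t(-4, 1)))) = 1/(4531442 + (-6 + (-1)**2)) = 1/(4531442 + (-6 + 1)) = 1/(4531442 - 5) = 1/4531437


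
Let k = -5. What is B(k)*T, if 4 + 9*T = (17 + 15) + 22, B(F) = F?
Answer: -250/9 ≈ -27.778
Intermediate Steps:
T = 50/9 (T = -4/9 + ((17 + 15) + 22)/9 = -4/9 + (32 + 22)/9 = -4/9 + (⅑)*54 = -4/9 + 6 = 50/9 ≈ 5.5556)
B(k)*T = -5*50/9 = -250/9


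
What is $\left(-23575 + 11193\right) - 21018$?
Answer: $-33400$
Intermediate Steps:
$\left(-23575 + 11193\right) - 21018 = -12382 - 21018 = -33400$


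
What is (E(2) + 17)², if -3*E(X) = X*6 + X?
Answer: 1369/9 ≈ 152.11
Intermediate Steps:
E(X) = -7*X/3 (E(X) = -(X*6 + X)/3 = -(6*X + X)/3 = -7*X/3)
(E(2) + 17)² = (-7/3*2 + 17)² = (-14/3 + 17)² = (37/3)² = 1369/9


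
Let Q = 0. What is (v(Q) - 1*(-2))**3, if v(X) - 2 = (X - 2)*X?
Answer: 64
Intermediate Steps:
v(X) = 2 + X*(-2 + X) (v(X) = 2 + (X - 2)*X = 2 + (-2 + X)*X = 2 + X*(-2 + X))
(v(Q) - 1*(-2))**3 = ((2 + 0**2 - 2*0) - 1*(-2))**3 = ((2 + 0 + 0) + 2)**3 = (2 + 2)**3 = 4**3 = 64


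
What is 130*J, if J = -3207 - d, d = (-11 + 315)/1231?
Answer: -513255730/1231 ≈ -4.1694e+5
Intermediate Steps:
d = 304/1231 (d = 304*(1/1231) = 304/1231 ≈ 0.24695)
J = -3948121/1231 (J = -3207 - 1*304/1231 = -3207 - 304/1231 = -3948121/1231 ≈ -3207.2)
130*J = 130*(-3948121/1231) = -513255730/1231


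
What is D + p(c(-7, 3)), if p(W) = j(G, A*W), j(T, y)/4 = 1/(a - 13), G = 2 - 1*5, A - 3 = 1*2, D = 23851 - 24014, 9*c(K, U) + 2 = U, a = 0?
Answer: -2123/13 ≈ -163.31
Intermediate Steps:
c(K, U) = -2/9 + U/9
D = -163
A = 5 (A = 3 + 1*2 = 3 + 2 = 5)
G = -3 (G = 2 - 5 = -3)
j(T, y) = -4/13 (j(T, y) = 4/(0 - 13) = 4/(-13) = 4*(-1/13) = -4/13)
p(W) = -4/13
D + p(c(-7, 3)) = -163 - 4/13 = -2123/13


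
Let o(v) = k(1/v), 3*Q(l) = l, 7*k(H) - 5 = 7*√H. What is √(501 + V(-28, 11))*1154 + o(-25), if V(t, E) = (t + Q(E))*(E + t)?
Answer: 5/7 + I/5 + 16156*√42/3 ≈ 34902.0 + 0.2*I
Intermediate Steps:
k(H) = 5/7 + √H (k(H) = 5/7 + (7*√H)/7 = 5/7 + √H)
Q(l) = l/3
o(v) = 5/7 + √(1/v)
V(t, E) = (E + t)*(t + E/3) (V(t, E) = (t + E/3)*(E + t) = (E + t)*(t + E/3))
√(501 + V(-28, 11))*1154 + o(-25) = √(501 + ((-28)² + (⅓)*11² + (4/3)*11*(-28)))*1154 + (5/7 + √(1/(-25))) = √(501 + (784 + (⅓)*121 - 1232/3))*1154 + (5/7 + √(-1/25)) = √(501 + (784 + 121/3 - 1232/3))*1154 + (5/7 + I/5) = √(501 + 1241/3)*1154 + (5/7 + I/5) = √(2744/3)*1154 + (5/7 + I/5) = (14*√42/3)*1154 + (5/7 + I/5) = 16156*√42/3 + (5/7 + I/5) = 5/7 + I/5 + 16156*√42/3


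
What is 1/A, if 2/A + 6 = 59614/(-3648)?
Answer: -40751/3648 ≈ -11.171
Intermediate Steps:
A = -3648/40751 (A = 2/(-6 + 59614/(-3648)) = 2/(-6 + 59614*(-1/3648)) = 2/(-6 - 29807/1824) = 2/(-40751/1824) = 2*(-1824/40751) = -3648/40751 ≈ -0.089519)
1/A = 1/(-3648/40751) = -40751/3648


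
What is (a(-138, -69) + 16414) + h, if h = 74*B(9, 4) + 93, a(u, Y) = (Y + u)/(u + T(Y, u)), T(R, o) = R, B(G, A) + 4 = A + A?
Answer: 16804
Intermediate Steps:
B(G, A) = -4 + 2*A (B(G, A) = -4 + (A + A) = -4 + 2*A)
a(u, Y) = 1 (a(u, Y) = (Y + u)/(u + Y) = (Y + u)/(Y + u) = 1)
h = 389 (h = 74*(-4 + 2*4) + 93 = 74*(-4 + 8) + 93 = 74*4 + 93 = 296 + 93 = 389)
(a(-138, -69) + 16414) + h = (1 + 16414) + 389 = 16415 + 389 = 16804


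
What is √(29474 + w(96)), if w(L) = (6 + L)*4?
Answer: √29882 ≈ 172.86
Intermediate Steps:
w(L) = 24 + 4*L
√(29474 + w(96)) = √(29474 + (24 + 4*96)) = √(29474 + (24 + 384)) = √(29474 + 408) = √29882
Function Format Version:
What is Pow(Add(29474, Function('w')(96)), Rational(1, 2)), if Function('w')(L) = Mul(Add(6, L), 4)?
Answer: Pow(29882, Rational(1, 2)) ≈ 172.86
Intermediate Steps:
Function('w')(L) = Add(24, Mul(4, L))
Pow(Add(29474, Function('w')(96)), Rational(1, 2)) = Pow(Add(29474, Add(24, Mul(4, 96))), Rational(1, 2)) = Pow(Add(29474, Add(24, 384)), Rational(1, 2)) = Pow(Add(29474, 408), Rational(1, 2)) = Pow(29882, Rational(1, 2))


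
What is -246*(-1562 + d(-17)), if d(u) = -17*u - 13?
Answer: 316356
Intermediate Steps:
d(u) = -13 - 17*u
-246*(-1562 + d(-17)) = -246*(-1562 + (-13 - 17*(-17))) = -246*(-1562 + (-13 + 289)) = -246*(-1562 + 276) = -246*(-1286) = 316356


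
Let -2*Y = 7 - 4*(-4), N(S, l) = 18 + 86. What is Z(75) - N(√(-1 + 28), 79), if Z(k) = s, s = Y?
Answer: -231/2 ≈ -115.50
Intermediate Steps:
N(S, l) = 104
Y = -23/2 (Y = -(7 - 4*(-4))/2 = -(7 + 16)/2 = -½*23 = -23/2 ≈ -11.500)
s = -23/2 ≈ -11.500
Z(k) = -23/2
Z(75) - N(√(-1 + 28), 79) = -23/2 - 1*104 = -23/2 - 104 = -231/2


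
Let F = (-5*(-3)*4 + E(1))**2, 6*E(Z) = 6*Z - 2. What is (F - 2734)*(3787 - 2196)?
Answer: 13552138/9 ≈ 1.5058e+6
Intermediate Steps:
E(Z) = -1/3 + Z (E(Z) = (6*Z - 2)/6 = (-2 + 6*Z)/6 = -1/3 + Z)
F = 33124/9 (F = (-5*(-3)*4 + (-1/3 + 1))**2 = (15*4 + 2/3)**2 = (60 + 2/3)**2 = (182/3)**2 = 33124/9 ≈ 3680.4)
(F - 2734)*(3787 - 2196) = (33124/9 - 2734)*(3787 - 2196) = (8518/9)*1591 = 13552138/9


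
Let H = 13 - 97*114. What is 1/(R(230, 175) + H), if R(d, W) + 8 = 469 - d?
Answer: -1/10814 ≈ -9.2473e-5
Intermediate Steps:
H = -11045 (H = 13 - 11058 = -11045)
R(d, W) = 461 - d (R(d, W) = -8 + (469 - d) = 461 - d)
1/(R(230, 175) + H) = 1/((461 - 1*230) - 11045) = 1/((461 - 230) - 11045) = 1/(231 - 11045) = 1/(-10814) = -1/10814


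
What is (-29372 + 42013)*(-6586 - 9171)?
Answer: -199184237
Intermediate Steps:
(-29372 + 42013)*(-6586 - 9171) = 12641*(-15757) = -199184237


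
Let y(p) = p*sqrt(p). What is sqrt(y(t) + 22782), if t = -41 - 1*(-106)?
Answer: sqrt(22782 + 65*sqrt(65)) ≈ 152.66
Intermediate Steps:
t = 65 (t = -41 + 106 = 65)
y(p) = p**(3/2)
sqrt(y(t) + 22782) = sqrt(65**(3/2) + 22782) = sqrt(65*sqrt(65) + 22782) = sqrt(22782 + 65*sqrt(65))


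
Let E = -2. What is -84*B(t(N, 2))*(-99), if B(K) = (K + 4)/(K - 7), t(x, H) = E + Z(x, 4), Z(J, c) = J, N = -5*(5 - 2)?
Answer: 9009/2 ≈ 4504.5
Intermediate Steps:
N = -15 (N = -5*3 = -15)
t(x, H) = -2 + x
B(K) = (4 + K)/(-7 + K)
-84*B(t(N, 2))*(-99) = -84*(4 + (-2 - 15))/(-7 + (-2 - 15))*(-99) = -84*(4 - 17)/(-7 - 17)*(-99) = -84*(-13)/(-24)*(-99) = -(-7)*(-13)/2*(-99) = -84*13/24*(-99) = -91/2*(-99) = 9009/2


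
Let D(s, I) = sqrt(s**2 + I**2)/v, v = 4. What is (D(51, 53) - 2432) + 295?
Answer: -2137 + sqrt(5410)/4 ≈ -2118.6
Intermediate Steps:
D(s, I) = sqrt(I**2 + s**2)/4 (D(s, I) = sqrt(s**2 + I**2)/4 = sqrt(I**2 + s**2)*(1/4) = sqrt(I**2 + s**2)/4)
(D(51, 53) - 2432) + 295 = (sqrt(53**2 + 51**2)/4 - 2432) + 295 = (sqrt(2809 + 2601)/4 - 2432) + 295 = (sqrt(5410)/4 - 2432) + 295 = (-2432 + sqrt(5410)/4) + 295 = -2137 + sqrt(5410)/4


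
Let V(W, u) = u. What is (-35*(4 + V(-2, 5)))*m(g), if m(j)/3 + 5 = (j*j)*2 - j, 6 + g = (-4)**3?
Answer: -9322425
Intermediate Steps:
g = -70 (g = -6 + (-4)**3 = -6 - 64 = -70)
m(j) = -15 - 3*j + 6*j**2 (m(j) = -15 + 3*((j*j)*2 - j) = -15 + 3*(j**2*2 - j) = -15 + 3*(2*j**2 - j) = -15 + 3*(-j + 2*j**2) = -15 + (-3*j + 6*j**2) = -15 - 3*j + 6*j**2)
(-35*(4 + V(-2, 5)))*m(g) = (-35*(4 + 5))*(-15 - 3*(-70) + 6*(-70)**2) = (-35*9)*(-15 + 210 + 6*4900) = -315*(-15 + 210 + 29400) = -315*29595 = -9322425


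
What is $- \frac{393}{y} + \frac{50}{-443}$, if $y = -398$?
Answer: $\frac{154199}{176314} \approx 0.87457$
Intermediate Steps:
$- \frac{393}{y} + \frac{50}{-443} = - \frac{393}{-398} + \frac{50}{-443} = \left(-393\right) \left(- \frac{1}{398}\right) + 50 \left(- \frac{1}{443}\right) = \frac{393}{398} - \frac{50}{443} = \frac{154199}{176314}$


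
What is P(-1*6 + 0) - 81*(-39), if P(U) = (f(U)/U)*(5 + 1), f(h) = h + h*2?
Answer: 3177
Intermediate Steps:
f(h) = 3*h (f(h) = h + 2*h = 3*h)
P(U) = 18 (P(U) = ((3*U)/U)*(5 + 1) = 3*6 = 18)
P(-1*6 + 0) - 81*(-39) = 18 - 81*(-39) = 18 + 3159 = 3177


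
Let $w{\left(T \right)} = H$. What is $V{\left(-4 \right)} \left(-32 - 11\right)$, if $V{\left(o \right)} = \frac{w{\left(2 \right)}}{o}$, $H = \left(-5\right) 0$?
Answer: $0$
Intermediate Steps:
$H = 0$
$w{\left(T \right)} = 0$
$V{\left(o \right)} = 0$ ($V{\left(o \right)} = \frac{0}{o} = 0$)
$V{\left(-4 \right)} \left(-32 - 11\right) = 0 \left(-32 - 11\right) = 0 \left(-43\right) = 0$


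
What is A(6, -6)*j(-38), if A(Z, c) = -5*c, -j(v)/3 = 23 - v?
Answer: -5490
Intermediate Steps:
j(v) = -69 + 3*v (j(v) = -3*(23 - v) = -69 + 3*v)
A(6, -6)*j(-38) = (-5*(-6))*(-69 + 3*(-38)) = 30*(-69 - 114) = 30*(-183) = -5490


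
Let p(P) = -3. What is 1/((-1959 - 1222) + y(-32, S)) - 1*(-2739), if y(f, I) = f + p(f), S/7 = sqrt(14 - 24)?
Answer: 8808623/3216 ≈ 2739.0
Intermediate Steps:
S = 7*I*sqrt(10) (S = 7*sqrt(14 - 24) = 7*sqrt(-10) = 7*(I*sqrt(10)) = 7*I*sqrt(10) ≈ 22.136*I)
y(f, I) = -3 + f (y(f, I) = f - 3 = -3 + f)
1/((-1959 - 1222) + y(-32, S)) - 1*(-2739) = 1/((-1959 - 1222) + (-3 - 32)) - 1*(-2739) = 1/(-3181 - 35) + 2739 = 1/(-3216) + 2739 = -1/3216 + 2739 = 8808623/3216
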